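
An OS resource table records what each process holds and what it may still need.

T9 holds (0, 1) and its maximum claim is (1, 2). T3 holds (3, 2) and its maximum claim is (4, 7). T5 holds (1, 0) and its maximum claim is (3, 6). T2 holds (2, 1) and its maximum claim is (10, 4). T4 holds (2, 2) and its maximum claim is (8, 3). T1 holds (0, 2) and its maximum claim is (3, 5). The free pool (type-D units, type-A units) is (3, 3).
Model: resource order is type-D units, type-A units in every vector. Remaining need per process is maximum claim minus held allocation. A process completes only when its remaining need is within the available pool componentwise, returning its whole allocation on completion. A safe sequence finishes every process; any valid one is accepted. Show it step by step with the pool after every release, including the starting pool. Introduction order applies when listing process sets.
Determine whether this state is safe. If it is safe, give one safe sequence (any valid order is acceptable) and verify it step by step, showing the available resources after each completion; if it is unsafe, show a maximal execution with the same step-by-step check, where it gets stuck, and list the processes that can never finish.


SAFE, for example via the order T1, T3, T9, T4, T2, T5.
Key observation: the first exact fit in this order is T1 — it needs (3, 3) with (3, 3) free, meeting a requested resource to the last unit.
Walking it through:
  pool = (3, 3)
  run T1 (needs (3, 3), free (3, 3)); after release of (0, 2) the pool is (3, 5)
  run T3 (needs (1, 5), free (3, 5)); after release of (3, 2) the pool is (6, 7)
  run T9 (needs (1, 1), free (6, 7)); after release of (0, 1) the pool is (6, 8)
  run T4 (needs (6, 1), free (6, 8)); after release of (2, 2) the pool is (8, 10)
  run T2 (needs (8, 3), free (8, 10)); after release of (2, 1) the pool is (10, 11)
  run T5 (needs (2, 6), free (10, 11)); after release of (1, 0) the pool is (11, 11)


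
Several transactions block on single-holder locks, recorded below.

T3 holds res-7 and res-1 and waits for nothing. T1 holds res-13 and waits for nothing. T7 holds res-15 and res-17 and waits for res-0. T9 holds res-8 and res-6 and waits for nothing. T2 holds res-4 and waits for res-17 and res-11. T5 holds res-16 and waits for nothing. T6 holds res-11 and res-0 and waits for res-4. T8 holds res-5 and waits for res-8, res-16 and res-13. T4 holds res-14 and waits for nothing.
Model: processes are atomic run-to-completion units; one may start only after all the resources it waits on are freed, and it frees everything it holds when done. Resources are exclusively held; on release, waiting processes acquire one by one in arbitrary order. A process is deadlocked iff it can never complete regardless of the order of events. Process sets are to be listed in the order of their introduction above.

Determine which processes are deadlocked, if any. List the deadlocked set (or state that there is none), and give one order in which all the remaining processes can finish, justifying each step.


The deadlocked set is T7, T2 and T6.
Key observation: the knot is the closed ring of waits T7 -> T6 -> T2 -> T7; no other process is dragged down with it.
One completion order for the rest: T4, T5, T1, T9, T3, T8.
Walking it through:
  run T4 (it waits on nothing); releases res-14
  run T5 (it waits on nothing); releases res-16
  run T1 (it waits on nothing); releases res-13
  run T9 (it waits on nothing); releases res-8 and res-6
  run T3 (it waits on nothing); releases res-7 and res-1
  T8 waits on res-8, res-16 and res-13 — all released -> runs and releases res-5


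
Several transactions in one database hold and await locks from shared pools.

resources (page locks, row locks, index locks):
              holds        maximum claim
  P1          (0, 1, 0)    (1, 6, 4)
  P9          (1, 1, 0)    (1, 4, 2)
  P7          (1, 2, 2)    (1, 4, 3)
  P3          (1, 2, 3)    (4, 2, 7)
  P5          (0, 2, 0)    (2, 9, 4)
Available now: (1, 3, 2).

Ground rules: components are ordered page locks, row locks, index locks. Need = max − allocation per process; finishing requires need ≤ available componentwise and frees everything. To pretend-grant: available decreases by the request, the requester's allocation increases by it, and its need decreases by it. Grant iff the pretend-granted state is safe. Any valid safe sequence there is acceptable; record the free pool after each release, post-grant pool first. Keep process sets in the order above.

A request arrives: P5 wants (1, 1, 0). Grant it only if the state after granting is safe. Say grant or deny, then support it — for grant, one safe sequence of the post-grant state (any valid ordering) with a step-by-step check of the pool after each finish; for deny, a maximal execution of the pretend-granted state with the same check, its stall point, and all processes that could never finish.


GRANT: granting preserves safety; a valid post-grant sequence is P7, P9, P1, P5, P3.
Key observation: the grant leaves (0, 2, 2) free — enough for P7, whose release restarts the cascade.
Check on the post-grant state, step by step:
  pool = (0, 2, 2)
  P7 needs (0, 2, 1) <= (0, 2, 2) -> finishes; pool += (1, 2, 2) = (1, 4, 4)
  P9 needs (0, 3, 2) <= (1, 4, 4) -> finishes; pool += (1, 1, 0) = (2, 5, 4)
  P1 needs (1, 5, 4) <= (2, 5, 4) -> finishes; pool += (0, 1, 0) = (2, 6, 4)
  P5 needs (1, 6, 4) <= (2, 6, 4) -> finishes; pool += (1, 3, 0) = (3, 9, 4)
  P3 needs (3, 0, 4) <= (3, 9, 4) -> finishes; pool += (1, 2, 3) = (4, 11, 7)


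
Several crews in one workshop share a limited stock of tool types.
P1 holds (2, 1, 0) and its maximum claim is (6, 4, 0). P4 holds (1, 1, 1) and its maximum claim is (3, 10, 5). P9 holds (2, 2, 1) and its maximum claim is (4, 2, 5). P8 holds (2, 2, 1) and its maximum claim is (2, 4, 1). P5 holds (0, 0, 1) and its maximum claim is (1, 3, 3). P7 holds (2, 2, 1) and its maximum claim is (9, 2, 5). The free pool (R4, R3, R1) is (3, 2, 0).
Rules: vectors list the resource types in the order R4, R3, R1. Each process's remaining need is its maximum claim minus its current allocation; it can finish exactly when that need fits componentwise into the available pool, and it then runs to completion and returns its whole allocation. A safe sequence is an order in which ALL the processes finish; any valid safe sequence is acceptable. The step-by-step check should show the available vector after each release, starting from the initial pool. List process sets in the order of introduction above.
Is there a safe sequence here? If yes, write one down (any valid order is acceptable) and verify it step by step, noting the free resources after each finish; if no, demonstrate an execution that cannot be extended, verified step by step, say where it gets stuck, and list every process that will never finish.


UNSAFE — no complete ordering exists.
Key observation: once P8, P1 finish, the pool peaks at (7, 5, 1) — and every remaining process still needs more R1 than that.
A maximal execution: P8, P1 — then nothing else fits. Walking it through:
  pool = (3, 2, 0)
  P8: need (0, 2, 0) fits (3, 2, 0); releases (2, 2, 1), pool now (5, 4, 1)
  P1: need (4, 3, 0) fits (5, 4, 1); releases (2, 1, 0), pool now (7, 5, 1)
  P4 cannot run: need (2, 9, 4) vs free (7, 5, 1) (insufficient R3 and R1)
  P9 cannot run: need (2, 0, 4) vs free (7, 5, 1) (insufficient R1)
  P5 cannot run: need (1, 3, 2) vs free (7, 5, 1) (insufficient R1)
  P7 cannot run: need (7, 0, 4) vs free (7, 5, 1) (insufficient R1)
Never able to finish: P4, P9, P5 and P7.


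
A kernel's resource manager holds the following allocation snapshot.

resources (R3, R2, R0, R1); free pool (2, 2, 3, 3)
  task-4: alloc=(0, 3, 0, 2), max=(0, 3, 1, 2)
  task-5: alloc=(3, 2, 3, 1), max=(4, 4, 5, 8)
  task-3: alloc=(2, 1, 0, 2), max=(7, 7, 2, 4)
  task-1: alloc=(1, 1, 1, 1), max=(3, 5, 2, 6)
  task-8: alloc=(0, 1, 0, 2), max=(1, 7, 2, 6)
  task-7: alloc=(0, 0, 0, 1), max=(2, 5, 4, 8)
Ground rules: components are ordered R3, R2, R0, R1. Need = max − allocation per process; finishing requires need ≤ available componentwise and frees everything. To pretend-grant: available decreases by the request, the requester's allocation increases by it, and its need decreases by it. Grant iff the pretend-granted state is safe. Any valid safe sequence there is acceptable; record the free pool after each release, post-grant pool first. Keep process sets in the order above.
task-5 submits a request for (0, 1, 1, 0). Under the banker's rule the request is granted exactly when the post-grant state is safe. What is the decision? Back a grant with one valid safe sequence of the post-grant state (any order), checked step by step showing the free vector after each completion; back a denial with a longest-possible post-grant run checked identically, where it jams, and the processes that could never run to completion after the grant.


DENY. Granting would leave the state unsafe.
Key observation: after task-4, task-1 the pool peaks at (3, 5, 3, 6), and each blocked process is short somewhere: task-5 on R1; task-3 on R3, R2; task-8 on R2; task-7 on R0, R1.
Pretend the grant happened; the run task-4, task-1 goes as far as possible. Step-by-step check:
  pool = (2, 1, 2, 3)
  task-4 needs (0, 0, 1, 0) <= (2, 1, 2, 3) -> finishes; pool += (0, 3, 0, 2) = (2, 4, 2, 5)
  task-1 needs (2, 4, 1, 5) <= (2, 4, 2, 5) -> finishes; pool += (1, 1, 1, 1) = (3, 5, 3, 6)
  blocked: task-5 wants (1, 1, 1, 7), pool (3, 5, 3, 6) — not enough R1
  blocked: task-3 wants (5, 6, 2, 2), pool (3, 5, 3, 6) — not enough R3 and R2
  blocked: task-8 wants (1, 6, 2, 4), pool (3, 5, 3, 6) — not enough R2
  blocked: task-7 wants (2, 5, 4, 7), pool (3, 5, 3, 6) — not enough R0 and R1
Had the request been granted, task-5, task-3, task-8 and task-7 could never finish.


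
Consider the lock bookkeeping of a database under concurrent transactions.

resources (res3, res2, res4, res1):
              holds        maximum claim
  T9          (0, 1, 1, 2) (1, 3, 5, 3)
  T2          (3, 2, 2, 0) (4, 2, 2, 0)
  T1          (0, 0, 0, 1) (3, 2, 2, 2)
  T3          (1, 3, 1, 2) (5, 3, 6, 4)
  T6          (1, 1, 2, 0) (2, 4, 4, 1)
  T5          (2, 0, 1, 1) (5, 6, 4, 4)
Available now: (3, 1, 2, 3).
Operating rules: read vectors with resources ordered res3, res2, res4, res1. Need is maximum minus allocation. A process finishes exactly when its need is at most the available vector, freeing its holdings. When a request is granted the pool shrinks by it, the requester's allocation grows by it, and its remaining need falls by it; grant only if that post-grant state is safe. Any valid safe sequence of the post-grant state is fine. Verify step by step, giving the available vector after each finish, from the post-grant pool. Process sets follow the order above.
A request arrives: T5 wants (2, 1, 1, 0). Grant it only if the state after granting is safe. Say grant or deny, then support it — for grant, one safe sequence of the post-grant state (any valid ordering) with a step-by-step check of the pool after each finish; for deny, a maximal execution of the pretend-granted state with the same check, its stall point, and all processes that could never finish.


DENY — the pretend-granted state is unsafe.
Key observation: after T2, T1 the pool peaks at (4, 2, 3, 4), and each blocked process is short somewhere: T9 on res4; T3 on res4; T6 on res2; T5 on res2.
On the post-grant state, T2, T1 is a maximal run — nothing extends it. Walking it through:
  pool = (1, 0, 1, 3)
  T2: need (1, 0, 0, 0) fits (1, 0, 1, 3); releases (3, 2, 2, 0), pool now (4, 2, 3, 3)
  T1: need (3, 2, 2, 1) fits (4, 2, 3, 3); releases (0, 0, 0, 1), pool now (4, 2, 3, 4)
  T9 still needs (1, 2, 4, 1) but only (4, 2, 3, 4) is free — short on res4
  T3 still needs (4, 0, 5, 2) but only (4, 2, 3, 4) is free — short on res4
  T6 still needs (1, 3, 2, 1) but only (4, 2, 3, 4) is free — short on res2
  T5 still needs (1, 5, 2, 3) but only (4, 2, 3, 4) is free — short on res2
Processes that could never finish after the grant: T9, T3, T6 and T5.


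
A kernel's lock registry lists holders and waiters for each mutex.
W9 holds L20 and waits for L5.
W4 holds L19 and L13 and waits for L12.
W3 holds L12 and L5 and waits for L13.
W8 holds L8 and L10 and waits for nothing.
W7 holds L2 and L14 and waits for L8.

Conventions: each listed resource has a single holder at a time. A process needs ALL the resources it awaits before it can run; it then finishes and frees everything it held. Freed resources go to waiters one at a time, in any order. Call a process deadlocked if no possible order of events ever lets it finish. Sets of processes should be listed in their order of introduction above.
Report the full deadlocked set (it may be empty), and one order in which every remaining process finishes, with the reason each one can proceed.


Deadlocked set: W9, W4 and W3.
Key observation: the loop W3 -> W4 -> W3 blocks itself forever; W9 waits into the deadlock from upstream.
One completion order for the rest: W8, W7.
Walking it through:
  run W8 (it waits on nothing); releases L8 and L10
  run W7 (all its waits — L8 — are resolved); releases L2 and L14


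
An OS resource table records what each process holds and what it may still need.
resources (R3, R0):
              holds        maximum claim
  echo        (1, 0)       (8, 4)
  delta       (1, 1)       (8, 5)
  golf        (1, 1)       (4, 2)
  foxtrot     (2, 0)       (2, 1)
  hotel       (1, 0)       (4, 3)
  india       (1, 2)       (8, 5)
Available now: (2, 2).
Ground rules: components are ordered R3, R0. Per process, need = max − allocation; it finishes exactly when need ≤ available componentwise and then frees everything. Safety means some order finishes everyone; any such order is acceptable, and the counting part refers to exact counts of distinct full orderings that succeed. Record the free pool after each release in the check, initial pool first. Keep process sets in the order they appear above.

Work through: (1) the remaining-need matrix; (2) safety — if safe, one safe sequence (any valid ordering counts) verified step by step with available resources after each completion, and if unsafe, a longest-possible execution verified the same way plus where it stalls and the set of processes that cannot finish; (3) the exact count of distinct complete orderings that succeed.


(1) Outstanding need per process (order R3, R0):
  echo: (7, 4)
  delta: (7, 4)
  golf: (3, 1)
  foxtrot: (0, 1)
  hotel: (3, 3)
  india: (7, 3)
(2) UNSAFE.
Key observation: after foxtrot, golf, hotel complete, (6, 3) is the best the pool ever gets, yet each leftover process wants more R3.
Going as far as possible: foxtrot, golf, hotel; after that, nothing fits. Check, step by step:
  pool = (2, 2)
  run foxtrot (needs (0, 1), free (2, 2)); after release of (2, 0) the pool is (4, 2)
  run golf (needs (3, 1), free (4, 2)); after release of (1, 1) the pool is (5, 3)
  run hotel (needs (3, 3), free (5, 3)); after release of (1, 0) the pool is (6, 3)
  echo cannot run: need (7, 4) vs free (6, 3) (insufficient R3 and R0)
  delta cannot run: need (7, 4) vs free (6, 3) (insufficient R3 and R0)
  india cannot run: need (7, 3) vs free (6, 3) (insufficient R3)
Never able to finish: echo, delta and india.
(3) The exact count: 0 of the possible complete orderings are safe sequences.


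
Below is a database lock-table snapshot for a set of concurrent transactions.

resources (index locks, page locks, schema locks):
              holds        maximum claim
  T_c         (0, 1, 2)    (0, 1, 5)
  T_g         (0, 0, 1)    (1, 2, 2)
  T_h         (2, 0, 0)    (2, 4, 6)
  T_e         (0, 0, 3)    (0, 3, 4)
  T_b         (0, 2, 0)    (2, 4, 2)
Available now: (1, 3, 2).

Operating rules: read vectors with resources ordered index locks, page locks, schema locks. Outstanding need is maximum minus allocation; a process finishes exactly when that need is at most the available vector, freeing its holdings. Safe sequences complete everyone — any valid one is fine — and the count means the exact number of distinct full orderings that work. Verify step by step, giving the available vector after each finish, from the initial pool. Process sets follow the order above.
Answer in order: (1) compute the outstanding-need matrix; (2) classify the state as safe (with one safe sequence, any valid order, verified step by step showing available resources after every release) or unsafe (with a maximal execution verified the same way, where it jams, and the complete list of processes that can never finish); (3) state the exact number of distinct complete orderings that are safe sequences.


(1) Need matrix, components ordered index locks, page locks, schema locks:
  T_c: (0, 0, 3)
  T_g: (1, 2, 1)
  T_h: (0, 4, 6)
  T_e: (0, 3, 1)
  T_b: (2, 2, 2)
(2) SAFE, for example via the order T_e, T_c, T_h, T_b, T_g.
Key observation: the first exact fit in this order is T_e — it needs (0, 3, 1) with (1, 3, 2) free, meeting a requested resource to the last unit.
Step-by-step check:
  pool = (1, 3, 2)
  T_e: need (0, 3, 1) fits (1, 3, 2); releases (0, 0, 3), pool now (1, 3, 5)
  T_c: need (0, 0, 3) fits (1, 3, 5); releases (0, 1, 2), pool now (1, 4, 7)
  T_h: need (0, 4, 6) fits (1, 4, 7); releases (2, 0, 0), pool now (3, 4, 7)
  T_b: need (2, 2, 2) fits (3, 4, 7); releases (0, 2, 0), pool now (3, 6, 7)
  T_g: need (1, 2, 1) fits (3, 6, 7); releases (0, 0, 1), pool now (3, 6, 8)
(3) Exactly 6 of the possible complete orderings are safe sequences.


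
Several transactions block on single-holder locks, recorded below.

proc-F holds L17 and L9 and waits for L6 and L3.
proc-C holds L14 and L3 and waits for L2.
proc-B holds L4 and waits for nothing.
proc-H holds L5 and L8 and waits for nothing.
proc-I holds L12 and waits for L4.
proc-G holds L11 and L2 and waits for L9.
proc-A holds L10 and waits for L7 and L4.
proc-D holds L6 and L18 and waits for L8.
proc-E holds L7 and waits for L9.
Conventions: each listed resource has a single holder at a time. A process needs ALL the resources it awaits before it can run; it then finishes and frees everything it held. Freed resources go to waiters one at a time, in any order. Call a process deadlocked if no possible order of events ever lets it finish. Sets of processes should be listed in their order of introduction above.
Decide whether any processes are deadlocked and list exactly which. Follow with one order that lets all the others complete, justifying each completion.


The deadlocked set is proc-F, proc-C, proc-G, proc-A and proc-E.
Key observation: the wait chain closes on itself along proc-F -> proc-C -> proc-G -> proc-F; proc-A and proc-E wait into the deadlock from upstream.
The rest can finish in the order proc-B, proc-H, proc-I, proc-D.
Walking it through:
  proc-B: no waits; runs immediately, freeing L4
  proc-H: no waits; runs immediately, freeing L5 and L8
  proc-I: everything it awaited (L4) is free; runs, freeing L12
  proc-D: everything it awaited (L8) is free; runs, freeing L6 and L18


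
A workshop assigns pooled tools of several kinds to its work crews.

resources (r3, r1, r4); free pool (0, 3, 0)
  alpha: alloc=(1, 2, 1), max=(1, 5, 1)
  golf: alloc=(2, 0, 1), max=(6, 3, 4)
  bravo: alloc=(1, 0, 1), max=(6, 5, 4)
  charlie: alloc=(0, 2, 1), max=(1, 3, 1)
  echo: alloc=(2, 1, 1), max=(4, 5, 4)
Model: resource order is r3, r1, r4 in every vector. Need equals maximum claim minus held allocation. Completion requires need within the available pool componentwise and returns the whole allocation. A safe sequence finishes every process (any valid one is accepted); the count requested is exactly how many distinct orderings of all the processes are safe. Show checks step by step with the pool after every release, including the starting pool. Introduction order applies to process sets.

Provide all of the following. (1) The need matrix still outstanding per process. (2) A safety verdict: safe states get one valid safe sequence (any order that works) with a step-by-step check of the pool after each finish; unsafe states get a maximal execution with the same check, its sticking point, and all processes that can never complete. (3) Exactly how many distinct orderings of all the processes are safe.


(1) Remaining need (order r3, r1, r4):
  alpha: (0, 3, 0)
  golf: (4, 3, 3)
  bravo: (5, 5, 3)
  charlie: (1, 1, 0)
  echo: (2, 4, 3)
(2) The state is UNSAFE.
Key observation: the wall is r3: completing alpha, charlie brings the pool only to (1, 7, 2), and all the rest need more.
A maximal execution: alpha, charlie — then nothing else fits. Verifying each step:
  pool = (0, 3, 0)
  alpha needs (0, 3, 0) <= (0, 3, 0) -> finishes; pool += (1, 2, 1) = (1, 5, 1)
  charlie needs (1, 1, 0) <= (1, 5, 1) -> finishes; pool += (0, 2, 1) = (1, 7, 2)
  golf cannot run: need (4, 3, 3) vs free (1, 7, 2) (insufficient r3 and r4)
  bravo cannot run: need (5, 5, 3) vs free (1, 7, 2) (insufficient r3 and r4)
  echo cannot run: need (2, 4, 3) vs free (1, 7, 2) (insufficient r3 and r4)
Permanently blocked: golf, bravo and echo.
(3) The exact count: 0 of the possible complete orderings are safe sequences.


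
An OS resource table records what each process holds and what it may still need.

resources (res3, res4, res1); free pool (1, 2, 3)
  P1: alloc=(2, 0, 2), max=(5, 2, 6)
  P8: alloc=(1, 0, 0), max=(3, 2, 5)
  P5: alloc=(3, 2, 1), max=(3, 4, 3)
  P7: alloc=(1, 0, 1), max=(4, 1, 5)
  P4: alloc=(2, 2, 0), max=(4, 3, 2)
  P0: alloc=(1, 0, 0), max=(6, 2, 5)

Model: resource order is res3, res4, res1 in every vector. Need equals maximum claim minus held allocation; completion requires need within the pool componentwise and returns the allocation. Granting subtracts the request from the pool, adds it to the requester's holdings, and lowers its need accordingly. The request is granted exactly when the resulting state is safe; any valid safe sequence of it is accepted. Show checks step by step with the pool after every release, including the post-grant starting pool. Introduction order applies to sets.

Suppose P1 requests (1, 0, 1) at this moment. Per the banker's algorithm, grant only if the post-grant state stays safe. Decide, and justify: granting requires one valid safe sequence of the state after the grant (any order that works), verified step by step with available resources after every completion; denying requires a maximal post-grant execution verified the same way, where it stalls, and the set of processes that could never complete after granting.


GRANT: granting preserves safety; a valid post-grant sequence is P5, P4, P1, P7, P8, P0.
Key observation: post-grant, (0, 2, 2) remains, and an order beginning with P5 completes everyone.
Verifying the post-grant state step by step:
  pool = (0, 2, 2)
  P5 needs (0, 2, 2) <= (0, 2, 2) -> finishes; pool += (3, 2, 1) = (3, 4, 3)
  P4 needs (2, 1, 2) <= (3, 4, 3) -> finishes; pool += (2, 2, 0) = (5, 6, 3)
  P1 needs (2, 2, 3) <= (5, 6, 3) -> finishes; pool += (3, 0, 3) = (8, 6, 6)
  P7 needs (3, 1, 4) <= (8, 6, 6) -> finishes; pool += (1, 0, 1) = (9, 6, 7)
  P8 needs (2, 2, 5) <= (9, 6, 7) -> finishes; pool += (1, 0, 0) = (10, 6, 7)
  P0 needs (5, 2, 5) <= (10, 6, 7) -> finishes; pool += (1, 0, 0) = (11, 6, 7)


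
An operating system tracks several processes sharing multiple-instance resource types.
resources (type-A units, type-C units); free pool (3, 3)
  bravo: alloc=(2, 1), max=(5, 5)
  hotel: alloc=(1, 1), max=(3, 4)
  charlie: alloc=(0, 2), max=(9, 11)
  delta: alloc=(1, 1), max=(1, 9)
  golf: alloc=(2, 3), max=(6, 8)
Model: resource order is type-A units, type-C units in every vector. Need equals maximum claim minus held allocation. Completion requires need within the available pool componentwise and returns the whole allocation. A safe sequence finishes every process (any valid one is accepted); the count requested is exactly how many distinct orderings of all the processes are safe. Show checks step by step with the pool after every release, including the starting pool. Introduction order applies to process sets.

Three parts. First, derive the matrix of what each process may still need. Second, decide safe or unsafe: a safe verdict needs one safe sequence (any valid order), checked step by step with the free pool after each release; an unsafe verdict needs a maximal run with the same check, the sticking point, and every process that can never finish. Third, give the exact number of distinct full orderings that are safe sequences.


(1) Remaining need (order type-A units, type-C units):
  bravo: (3, 4)
  hotel: (2, 3)
  charlie: (9, 9)
  delta: (0, 8)
  golf: (4, 5)
(2) SAFE — a valid safe sequence is hotel, bravo, golf, delta, charlie.
Key observation: hotel is the earliest step where a requested resource binds exactly: need (2, 3), pool (3, 3) at its turn.
Check, step by step:
  pool = (3, 3)
  hotel: need (2, 3) fits (3, 3); releases (1, 1), pool now (4, 4)
  bravo: need (3, 4) fits (4, 4); releases (2, 1), pool now (6, 5)
  golf: need (4, 5) fits (6, 5); releases (2, 3), pool now (8, 8)
  delta: need (0, 8) fits (8, 8); releases (1, 1), pool now (9, 9)
  charlie: need (9, 9) fits (9, 9); releases (0, 2), pool now (9, 11)
(3) Precisely 1 of the possible complete orderings is a safe sequence.


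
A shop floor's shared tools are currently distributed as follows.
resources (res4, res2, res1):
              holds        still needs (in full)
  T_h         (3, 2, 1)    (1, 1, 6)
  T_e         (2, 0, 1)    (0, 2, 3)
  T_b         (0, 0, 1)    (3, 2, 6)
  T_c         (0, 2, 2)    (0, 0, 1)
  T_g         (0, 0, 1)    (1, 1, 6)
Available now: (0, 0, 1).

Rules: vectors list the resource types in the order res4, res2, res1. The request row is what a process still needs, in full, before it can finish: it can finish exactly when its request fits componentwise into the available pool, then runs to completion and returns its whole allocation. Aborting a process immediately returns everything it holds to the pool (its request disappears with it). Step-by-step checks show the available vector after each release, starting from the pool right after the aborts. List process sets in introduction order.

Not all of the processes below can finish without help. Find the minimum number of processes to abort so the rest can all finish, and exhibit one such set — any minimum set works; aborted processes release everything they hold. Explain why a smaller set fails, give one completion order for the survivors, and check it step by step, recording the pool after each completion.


Abort T_b and T_g.
Key observation: the deadlocked T_h becomes finishable only because T_b and T_g released (0, 0, 2); it completes at step 3 below.
Why nothing smaller works — every single abort fails: T_h alone leaves T_b blocked (short on res1); T_e alone leaves T_h blocked (short on res1); T_b alone leaves T_h blocked (short on res1); T_c alone leaves T_h blocked (short on res1); T_g alone leaves T_h blocked (short on res1).
Survivors finish in the order: T_c, T_e, T_h. Walking it through (pool after the aborts first):
  pool = (0, 0, 3)
  run T_c (needs (0, 0, 1), free (0, 0, 3)); after release of (0, 2, 2) the pool is (0, 2, 5)
  run T_e (needs (0, 2, 3), free (0, 2, 5)); after release of (2, 0, 1) the pool is (2, 2, 6)
  run T_h (needs (1, 1, 6), free (2, 2, 6)); after release of (3, 2, 1) the pool is (5, 4, 7)


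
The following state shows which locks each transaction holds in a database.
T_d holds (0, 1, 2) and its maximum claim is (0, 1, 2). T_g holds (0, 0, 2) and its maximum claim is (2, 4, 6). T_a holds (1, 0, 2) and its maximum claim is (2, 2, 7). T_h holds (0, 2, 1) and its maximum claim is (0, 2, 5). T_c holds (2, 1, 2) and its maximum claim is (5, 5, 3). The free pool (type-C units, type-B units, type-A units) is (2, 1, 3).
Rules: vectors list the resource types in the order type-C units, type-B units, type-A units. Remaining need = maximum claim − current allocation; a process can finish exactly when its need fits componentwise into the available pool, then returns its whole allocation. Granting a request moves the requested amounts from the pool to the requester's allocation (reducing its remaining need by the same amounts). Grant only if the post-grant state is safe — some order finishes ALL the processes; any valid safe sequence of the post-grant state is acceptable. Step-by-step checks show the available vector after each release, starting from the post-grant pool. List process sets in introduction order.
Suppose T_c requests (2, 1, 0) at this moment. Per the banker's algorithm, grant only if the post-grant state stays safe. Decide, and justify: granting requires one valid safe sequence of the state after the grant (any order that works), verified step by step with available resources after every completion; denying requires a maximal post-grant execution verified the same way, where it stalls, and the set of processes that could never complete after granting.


DENY: after the grant no complete ordering would exist.
Key observation: the pool after T_d, T_h is (0, 3, 6); every surviving request exceeds it in type-C units, so progress ends there.
After a pretend grant, a maximal execution: T_d, T_h — then nothing else fits. Verifying each step:
  pool = (0, 0, 3)
  T_d needs (0, 0, 0) <= (0, 0, 3) -> finishes; pool += (0, 1, 2) = (0, 1, 5)
  T_h needs (0, 0, 4) <= (0, 1, 5) -> finishes; pool += (0, 2, 1) = (0, 3, 6)
  T_g still needs (2, 4, 4) but only (0, 3, 6) is free — short on type-C units and type-B units
  T_a still needs (1, 2, 5) but only (0, 3, 6) is free — short on type-C units
  T_c still needs (1, 3, 1) but only (0, 3, 6) is free — short on type-C units
Post-grant, the permanently blocked set is T_g, T_a and T_c.


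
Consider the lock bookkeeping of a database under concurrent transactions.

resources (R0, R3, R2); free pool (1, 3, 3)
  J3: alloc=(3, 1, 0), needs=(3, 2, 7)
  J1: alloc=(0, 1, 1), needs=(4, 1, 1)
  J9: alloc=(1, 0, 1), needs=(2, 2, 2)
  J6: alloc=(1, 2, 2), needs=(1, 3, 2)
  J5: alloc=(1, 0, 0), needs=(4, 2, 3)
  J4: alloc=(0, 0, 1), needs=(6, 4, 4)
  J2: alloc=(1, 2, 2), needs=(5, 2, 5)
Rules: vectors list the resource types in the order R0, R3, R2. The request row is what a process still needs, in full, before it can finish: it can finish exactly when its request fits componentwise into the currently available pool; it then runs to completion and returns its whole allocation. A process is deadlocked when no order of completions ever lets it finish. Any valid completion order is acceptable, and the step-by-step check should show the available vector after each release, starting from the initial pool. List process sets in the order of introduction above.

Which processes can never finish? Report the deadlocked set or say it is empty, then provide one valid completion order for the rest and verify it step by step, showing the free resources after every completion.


The deadlocked set is J3, J1, J5, J4 and J2.
Key observation: after J6, J9 the pool peaks at (3, 5, 6), and each blocked process is short somewhere: J3 on R2; J1 on R0; J5 on R0; J4 on R0; J2 on R0.
A valid finishing order for the others: J6, J9. Step-by-step check:
  pool = (1, 3, 3)
  run J6 (needs (1, 3, 2), free (1, 3, 3)); after release of (1, 2, 2) the pool is (2, 5, 5)
  run J9 (needs (2, 2, 2), free (2, 5, 5)); after release of (1, 0, 1) the pool is (3, 5, 6)
None of the blocked processes ever fits:
  J3 still needs (3, 2, 7) but only (3, 5, 6) is free — short on R2
  J1 still needs (4, 1, 1) but only (3, 5, 6) is free — short on R0
  J5 still needs (4, 2, 3) but only (3, 5, 6) is free — short on R0
  J4 still needs (6, 4, 4) but only (3, 5, 6) is free — short on R0
  J2 still needs (5, 2, 5) but only (3, 5, 6) is free — short on R0


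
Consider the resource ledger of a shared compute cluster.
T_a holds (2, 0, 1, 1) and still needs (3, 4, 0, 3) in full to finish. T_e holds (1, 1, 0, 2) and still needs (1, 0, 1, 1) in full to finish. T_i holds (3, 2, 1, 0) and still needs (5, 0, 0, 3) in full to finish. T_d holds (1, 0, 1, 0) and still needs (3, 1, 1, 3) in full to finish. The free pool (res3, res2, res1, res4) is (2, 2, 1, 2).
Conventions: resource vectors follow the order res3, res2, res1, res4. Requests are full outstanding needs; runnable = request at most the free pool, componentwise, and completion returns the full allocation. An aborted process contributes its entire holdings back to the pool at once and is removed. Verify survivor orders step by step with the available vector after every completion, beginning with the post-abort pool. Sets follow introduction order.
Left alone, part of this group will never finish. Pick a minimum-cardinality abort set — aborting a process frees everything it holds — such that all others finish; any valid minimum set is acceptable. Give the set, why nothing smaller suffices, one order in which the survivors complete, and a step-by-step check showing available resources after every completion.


Abort T_i.
Key observation: T_a had no path to completion before; after the abort of T_i ((3, 2, 1, 0) returned), step 2 is where it fits.
No smaller set exists: with zero aborts the deadlock remains.
Survivors finish in the order: T_e, T_a, T_d. Verifying each step (pool after the aborts first):
  pool = (5, 4, 2, 2)
  run T_e (needs (1, 0, 1, 1), free (5, 4, 2, 2)); after release of (1, 1, 0, 2) the pool is (6, 5, 2, 4)
  run T_a (needs (3, 4, 0, 3), free (6, 5, 2, 4)); after release of (2, 0, 1, 1) the pool is (8, 5, 3, 5)
  run T_d (needs (3, 1, 1, 3), free (8, 5, 3, 5)); after release of (1, 0, 1, 0) the pool is (9, 5, 4, 5)


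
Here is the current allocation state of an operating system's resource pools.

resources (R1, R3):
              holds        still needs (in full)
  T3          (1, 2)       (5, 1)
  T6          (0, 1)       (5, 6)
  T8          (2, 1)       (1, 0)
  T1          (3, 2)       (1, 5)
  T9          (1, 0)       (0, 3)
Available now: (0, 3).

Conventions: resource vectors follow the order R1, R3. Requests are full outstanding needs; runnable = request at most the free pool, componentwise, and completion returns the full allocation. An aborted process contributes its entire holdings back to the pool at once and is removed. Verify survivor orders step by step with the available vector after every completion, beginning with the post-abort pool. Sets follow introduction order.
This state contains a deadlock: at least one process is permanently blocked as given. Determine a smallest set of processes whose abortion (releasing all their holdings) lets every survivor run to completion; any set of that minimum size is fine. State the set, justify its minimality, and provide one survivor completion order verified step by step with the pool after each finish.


Minimum abort set: T3.
Key observation: aborting T3 returns (1, 2), and T1 — hopeless before — runs at step 2 with the returned capacity in the pool.
Minimality: the empty abort set fails — the state is deadlocked as it stands.
Survivors finish in the order: T9, T1, T6, T8. Check, step by step (pool after the aborts first):
  pool = (1, 5)
  run T9 (needs (0, 3), free (1, 5)); after release of (1, 0) the pool is (2, 5)
  run T1 (needs (1, 5), free (2, 5)); after release of (3, 2) the pool is (5, 7)
  run T6 (needs (5, 6), free (5, 7)); after release of (0, 1) the pool is (5, 8)
  run T8 (needs (1, 0), free (5, 8)); after release of (2, 1) the pool is (7, 9)


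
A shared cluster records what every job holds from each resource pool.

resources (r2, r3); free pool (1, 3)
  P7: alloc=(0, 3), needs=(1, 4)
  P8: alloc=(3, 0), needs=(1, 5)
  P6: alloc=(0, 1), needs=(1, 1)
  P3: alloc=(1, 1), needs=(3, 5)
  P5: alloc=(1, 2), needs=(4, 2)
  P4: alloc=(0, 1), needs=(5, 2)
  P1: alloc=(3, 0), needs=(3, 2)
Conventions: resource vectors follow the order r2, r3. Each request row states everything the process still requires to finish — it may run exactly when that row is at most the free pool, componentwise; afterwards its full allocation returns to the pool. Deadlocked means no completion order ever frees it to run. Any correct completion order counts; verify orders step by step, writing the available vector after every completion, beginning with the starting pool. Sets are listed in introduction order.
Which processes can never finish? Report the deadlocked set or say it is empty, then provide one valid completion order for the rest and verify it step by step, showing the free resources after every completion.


No process is deadlocked.
Key observation: P6 can run right away; the returned allocation unlocks the remaining processes in turn.
A valid finishing order for the others: P6, P7, P8, P3, P1, P5, P4. Walking it through:
  pool = (1, 3)
  P6: need (1, 1) fits (1, 3); releases (0, 1), pool now (1, 4)
  P7: need (1, 4) fits (1, 4); releases (0, 3), pool now (1, 7)
  P8: need (1, 5) fits (1, 7); releases (3, 0), pool now (4, 7)
  P3: need (3, 5) fits (4, 7); releases (1, 1), pool now (5, 8)
  P1: need (3, 2) fits (5, 8); releases (3, 0), pool now (8, 8)
  P5: need (4, 2) fits (8, 8); releases (1, 2), pool now (9, 10)
  P4: need (5, 2) fits (9, 10); releases (0, 1), pool now (9, 11)


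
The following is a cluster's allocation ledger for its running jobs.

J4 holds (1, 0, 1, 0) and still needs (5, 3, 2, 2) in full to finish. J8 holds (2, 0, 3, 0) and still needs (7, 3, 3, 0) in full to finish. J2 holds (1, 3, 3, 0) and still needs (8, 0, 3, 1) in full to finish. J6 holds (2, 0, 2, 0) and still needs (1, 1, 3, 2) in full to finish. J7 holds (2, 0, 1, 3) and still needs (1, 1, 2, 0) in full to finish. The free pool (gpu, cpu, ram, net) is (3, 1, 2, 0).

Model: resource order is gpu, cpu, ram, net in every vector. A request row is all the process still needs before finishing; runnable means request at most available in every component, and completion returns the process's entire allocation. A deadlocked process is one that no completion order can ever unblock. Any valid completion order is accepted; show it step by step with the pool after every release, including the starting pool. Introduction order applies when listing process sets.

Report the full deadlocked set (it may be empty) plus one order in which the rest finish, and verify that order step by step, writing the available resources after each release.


The deadlocked set is J4, J8 and J2.
Key observation: after J7, J6 the pool peaks at (7, 1, 5, 3), and each blocked process is short somewhere: J4 on cpu; J8 on cpu; J2 on gpu.
The rest can finish in the order J7, J6. Check, step by step:
  pool = (3, 1, 2, 0)
  run J7 (needs (1, 1, 2, 0), free (3, 1, 2, 0)); after release of (2, 0, 1, 3) the pool is (5, 1, 3, 3)
  run J6 (needs (1, 1, 3, 2), free (5, 1, 3, 3)); after release of (2, 0, 2, 0) the pool is (7, 1, 5, 3)
The stuck group stays short no matter what:
  J4 still needs (5, 3, 2, 2) but only (7, 1, 5, 3) is free — short on cpu
  J8 still needs (7, 3, 3, 0) but only (7, 1, 5, 3) is free — short on cpu
  J2 still needs (8, 0, 3, 1) but only (7, 1, 5, 3) is free — short on gpu


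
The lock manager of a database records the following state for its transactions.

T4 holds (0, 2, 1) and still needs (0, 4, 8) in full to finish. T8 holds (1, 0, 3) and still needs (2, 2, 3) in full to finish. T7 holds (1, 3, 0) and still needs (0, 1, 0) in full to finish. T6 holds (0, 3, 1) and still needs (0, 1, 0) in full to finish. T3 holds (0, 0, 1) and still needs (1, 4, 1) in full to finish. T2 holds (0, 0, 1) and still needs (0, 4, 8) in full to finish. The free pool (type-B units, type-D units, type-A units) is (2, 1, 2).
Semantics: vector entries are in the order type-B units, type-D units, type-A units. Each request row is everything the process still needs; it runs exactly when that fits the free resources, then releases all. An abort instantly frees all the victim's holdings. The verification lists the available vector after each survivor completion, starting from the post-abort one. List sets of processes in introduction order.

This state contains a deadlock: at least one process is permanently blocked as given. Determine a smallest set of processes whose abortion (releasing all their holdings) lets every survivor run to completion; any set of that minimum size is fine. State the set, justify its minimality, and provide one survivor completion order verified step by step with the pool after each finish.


Abort T2.
Key observation: T4 had no path to completion before; after the abort of T2 ((0, 0, 1) returned), step 4 is where it fits.
Minimality: the empty abort set fails — the state is deadlocked as it stands.
One survivor order: T6, T3, T8, T4, T7. Step-by-step check (post-abort pool first):
  pool = (2, 1, 3)
  run T6 (needs (0, 1, 0), free (2, 1, 3)); after release of (0, 3, 1) the pool is (2, 4, 4)
  run T3 (needs (1, 4, 1), free (2, 4, 4)); after release of (0, 0, 1) the pool is (2, 4, 5)
  run T8 (needs (2, 2, 3), free (2, 4, 5)); after release of (1, 0, 3) the pool is (3, 4, 8)
  run T4 (needs (0, 4, 8), free (3, 4, 8)); after release of (0, 2, 1) the pool is (3, 6, 9)
  run T7 (needs (0, 1, 0), free (3, 6, 9)); after release of (1, 3, 0) the pool is (4, 9, 9)
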